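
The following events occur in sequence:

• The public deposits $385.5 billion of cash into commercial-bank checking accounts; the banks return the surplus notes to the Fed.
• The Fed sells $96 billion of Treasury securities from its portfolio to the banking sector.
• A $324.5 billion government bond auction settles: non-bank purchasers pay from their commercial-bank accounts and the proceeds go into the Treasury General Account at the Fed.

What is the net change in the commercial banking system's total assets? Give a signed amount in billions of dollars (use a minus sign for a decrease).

+$61 billion

Fed balance sheet:
  Assets:      Securities −$96B
  Liabilities: Bank reserves −$35B, Currency in circulation −$385.5B, Government deposits +$324.5B
Commercial banking system:
  Assets:      Reserves at CB −$35B, Securities +$96B
  Liabilities: Checkable deposits +$61B
Change in total bank assets = +$61 billion.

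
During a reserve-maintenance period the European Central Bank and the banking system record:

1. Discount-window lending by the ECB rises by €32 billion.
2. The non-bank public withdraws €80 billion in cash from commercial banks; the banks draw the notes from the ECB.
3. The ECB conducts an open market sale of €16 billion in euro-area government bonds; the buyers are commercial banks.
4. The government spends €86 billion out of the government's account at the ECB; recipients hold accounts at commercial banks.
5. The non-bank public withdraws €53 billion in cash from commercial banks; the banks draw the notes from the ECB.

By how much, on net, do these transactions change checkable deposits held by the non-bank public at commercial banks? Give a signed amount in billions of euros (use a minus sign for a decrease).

Discount-window loan €32 billion: the counterparty is a bank, so public deposits are unchanged → 0.
Currency withdrawal €80 billion: non-bank counterparties' bank balances fall → −€80B.
OMO sale (to banks) €16 billion: the counterparty is a bank, so public deposits are unchanged → 0.
Government spending €86 billion: non-bank counterparties' bank balances rise → +€86B.
Currency withdrawal €53 billion: non-bank counterparties' bank balances fall → −€53B.
Net: 0 − 80 + 0 + 86 − 53 = -€47 billion.

-€47 billion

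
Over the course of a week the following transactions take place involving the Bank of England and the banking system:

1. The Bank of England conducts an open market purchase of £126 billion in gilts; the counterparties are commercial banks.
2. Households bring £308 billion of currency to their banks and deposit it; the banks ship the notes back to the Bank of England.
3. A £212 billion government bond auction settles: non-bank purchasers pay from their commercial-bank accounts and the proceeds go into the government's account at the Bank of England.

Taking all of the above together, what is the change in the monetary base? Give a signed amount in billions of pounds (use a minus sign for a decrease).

-£86 billion

OMO purchase (from banks) £126 billion: Bank of England balance sheet expands → +£126B.
Currency deposit £308 billion: just a shift between currency and reserves — both are base money → 0.
Government account inflow £212 billion: reserves shift to a non-base liability → −£212B.
Net: 126 + 0 − 212 = -£86 billion.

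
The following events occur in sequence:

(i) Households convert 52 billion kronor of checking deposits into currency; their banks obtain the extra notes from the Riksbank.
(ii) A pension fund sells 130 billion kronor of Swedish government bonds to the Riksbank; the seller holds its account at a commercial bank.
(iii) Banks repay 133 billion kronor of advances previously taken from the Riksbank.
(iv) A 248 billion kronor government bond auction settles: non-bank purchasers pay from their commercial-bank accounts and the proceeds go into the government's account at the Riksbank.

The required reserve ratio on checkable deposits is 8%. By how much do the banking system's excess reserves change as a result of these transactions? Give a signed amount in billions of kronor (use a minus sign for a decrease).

-289.4 billion

Currency withdrawal 52 billion kronor: reserves −52B, deposits −52B.
Asset purchase (from non-banks) 130 billion kronor: reserves +130B, deposits +130B.
Discount-window repayment 133 billion kronor: reserves −133B, deposits 0.
Government account inflow 248 billion kronor: reserves −248B, deposits −248B.
Totals: Δreserves = −303B, Δdeposits = −170B.
Δrequired reserves = 8% × −170B = −13.6B.
Δexcess reserves = Δreserves − Δrequired = −303B − (−13.6B) = -289.4 billion.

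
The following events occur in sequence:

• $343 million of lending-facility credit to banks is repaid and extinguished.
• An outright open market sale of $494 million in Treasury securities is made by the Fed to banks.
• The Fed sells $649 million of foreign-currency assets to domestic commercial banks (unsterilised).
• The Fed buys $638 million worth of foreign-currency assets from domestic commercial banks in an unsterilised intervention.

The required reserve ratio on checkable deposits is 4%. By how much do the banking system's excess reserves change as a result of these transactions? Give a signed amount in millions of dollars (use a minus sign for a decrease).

-$848 million

Discount-window repayment $343 million: reserves −$343M, deposits 0.
OMO sale (to banks) $494 million: reserves −$494M, deposits 0.
FX sale $649 million: reserves −$649M, deposits 0.
FX purchase $638 million: reserves +$638M, deposits 0.
Totals: Δreserves = −$848M, Δdeposits = 0.
Δrequired reserves = 4% × 0 = 0.
Δexcess reserves = Δreserves − Δrequired = −$848M − (0) = -$848 million.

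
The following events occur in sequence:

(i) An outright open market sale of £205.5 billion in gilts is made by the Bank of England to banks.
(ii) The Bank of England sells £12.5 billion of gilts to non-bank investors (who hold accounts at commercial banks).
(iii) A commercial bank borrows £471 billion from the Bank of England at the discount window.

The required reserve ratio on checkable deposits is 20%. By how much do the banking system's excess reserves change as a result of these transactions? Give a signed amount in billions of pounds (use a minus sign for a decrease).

+£255.5 billion

OMO sale (to banks) £205.5 billion: reserves −£205.5B, deposits 0.
Asset sale (to non-banks) £12.5 billion: reserves −£12.5B, deposits −£12.5B.
Discount-window loan £471 billion: reserves +£471B, deposits 0.
Totals: Δreserves = +£253B, Δdeposits = −£12.5B.
Δrequired reserves = 20% × −£12.5B = −£2.5B.
Δexcess reserves = Δreserves − Δrequired = +£253B − (−£2.5B) = +£255.5 billion.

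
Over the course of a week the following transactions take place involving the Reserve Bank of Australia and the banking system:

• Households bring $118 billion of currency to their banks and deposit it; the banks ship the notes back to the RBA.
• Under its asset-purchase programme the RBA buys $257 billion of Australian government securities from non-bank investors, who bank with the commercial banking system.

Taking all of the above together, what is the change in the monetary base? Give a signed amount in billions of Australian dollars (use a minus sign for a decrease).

+$257 billion

RBA balance sheet:
  Assets:      Securities +$257B
  Liabilities: Bank reserves +$375B, Currency in circulation −$118B
Monetary base = currency + reserves: −$118B + (+$375B) = +$257 billion.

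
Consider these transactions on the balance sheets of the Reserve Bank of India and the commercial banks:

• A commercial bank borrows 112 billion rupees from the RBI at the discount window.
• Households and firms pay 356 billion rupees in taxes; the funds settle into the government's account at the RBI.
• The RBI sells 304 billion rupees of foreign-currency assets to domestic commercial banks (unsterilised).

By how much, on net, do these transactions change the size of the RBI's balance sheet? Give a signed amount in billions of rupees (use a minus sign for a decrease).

-192 billion

RBI balance sheet:
  Assets:      Loans to banks +112B, Foreign assets −304B
  Liabilities: Bank reserves −548B, Government deposits +356B
Change in total RBI assets = -192 billion.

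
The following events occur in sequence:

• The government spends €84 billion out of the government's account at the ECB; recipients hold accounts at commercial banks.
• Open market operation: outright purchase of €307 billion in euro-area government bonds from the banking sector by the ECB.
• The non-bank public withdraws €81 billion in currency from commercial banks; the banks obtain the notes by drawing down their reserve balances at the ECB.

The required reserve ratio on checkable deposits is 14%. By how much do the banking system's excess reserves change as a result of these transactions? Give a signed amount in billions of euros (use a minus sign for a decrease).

Government spending €84 billion: reserves +€84B, deposits +€84B.
OMO purchase (from banks) €307 billion: reserves +€307B, deposits 0.
Currency withdrawal €81 billion: reserves −€81B, deposits −€81B.
Totals: Δreserves = +€310B, Δdeposits = +€3B.
Δrequired reserves = 14% × +€3B = +€0.42B.
Δexcess reserves = Δreserves − Δrequired = +€310B − (+€0.42B) = +€309.58 billion.

+€309.58 billion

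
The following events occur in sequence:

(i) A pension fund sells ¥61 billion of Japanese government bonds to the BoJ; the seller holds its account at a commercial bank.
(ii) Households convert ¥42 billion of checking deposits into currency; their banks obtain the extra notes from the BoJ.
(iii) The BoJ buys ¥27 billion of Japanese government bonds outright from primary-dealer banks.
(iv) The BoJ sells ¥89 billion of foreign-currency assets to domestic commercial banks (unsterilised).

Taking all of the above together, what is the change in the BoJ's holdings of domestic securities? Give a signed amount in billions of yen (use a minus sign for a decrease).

+¥88 billion

BoJ balance sheet:
  Assets:      Securities +¥88B, Foreign assets −¥89B
  Liabilities: Bank reserves −¥43B, Currency in circulation +¥42B
So the change in the BoJ's holdings of domestic securities is +¥88 billion.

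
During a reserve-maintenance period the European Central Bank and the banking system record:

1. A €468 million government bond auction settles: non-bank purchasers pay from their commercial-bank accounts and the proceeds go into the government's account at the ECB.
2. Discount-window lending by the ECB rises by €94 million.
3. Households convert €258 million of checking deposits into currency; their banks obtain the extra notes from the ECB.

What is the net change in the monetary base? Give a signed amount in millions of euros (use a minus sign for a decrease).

ECB balance sheet:
  Assets:      Loans to banks +€94M
  Liabilities: Bank reserves −€632M, Currency in circulation +€258M, Government deposits +€468M
Commercial banking system:
  Assets:      Reserves at CB −€632M
  Liabilities: Checkable deposits −€726M, Borrowings from CB +€94M
Monetary base = currency + reserves: +€258M + (−€632M) = -€374 million.

-€374 million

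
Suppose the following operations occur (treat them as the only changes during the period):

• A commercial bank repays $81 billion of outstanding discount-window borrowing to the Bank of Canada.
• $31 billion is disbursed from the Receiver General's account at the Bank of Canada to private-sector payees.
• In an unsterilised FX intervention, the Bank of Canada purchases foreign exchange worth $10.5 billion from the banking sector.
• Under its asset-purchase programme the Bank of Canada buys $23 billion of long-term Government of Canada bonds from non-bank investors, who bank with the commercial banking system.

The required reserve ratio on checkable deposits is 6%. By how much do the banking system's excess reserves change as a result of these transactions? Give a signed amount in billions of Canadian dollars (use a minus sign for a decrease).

-$19.74 billion

Discount-window repayment $81 billion: reserves −$81B, deposits 0.
Government spending $31 billion: reserves +$31B, deposits +$31B.
FX purchase $10.5 billion: reserves +$10.5B, deposits 0.
Asset purchase (from non-banks) $23 billion: reserves +$23B, deposits +$23B.
Totals: Δreserves = −$16.5B, Δdeposits = +$54B.
Δrequired reserves = 6% × +$54B = +$3.24B.
Δexcess reserves = Δreserves − Δrequired = −$16.5B − (+$3.24B) = -$19.74 billion.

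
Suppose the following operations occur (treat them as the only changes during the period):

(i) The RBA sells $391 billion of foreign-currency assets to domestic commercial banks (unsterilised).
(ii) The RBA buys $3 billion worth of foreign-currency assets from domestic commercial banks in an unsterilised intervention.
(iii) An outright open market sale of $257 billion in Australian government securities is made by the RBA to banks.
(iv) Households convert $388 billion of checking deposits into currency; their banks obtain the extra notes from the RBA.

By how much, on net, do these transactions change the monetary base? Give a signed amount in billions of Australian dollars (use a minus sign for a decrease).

FX sale $391 billion: RBA balance sheet contracts → −$391B.
FX purchase $3 billion: RBA balance sheet expands → +$3B.
OMO sale (to banks) $257 billion: RBA balance sheet contracts → −$257B.
Currency withdrawal $388 billion: just a shift between currency and reserves — both are base money → 0.
Net: −391 + 3 − 257 + 0 = -$645 billion.

-$645 billion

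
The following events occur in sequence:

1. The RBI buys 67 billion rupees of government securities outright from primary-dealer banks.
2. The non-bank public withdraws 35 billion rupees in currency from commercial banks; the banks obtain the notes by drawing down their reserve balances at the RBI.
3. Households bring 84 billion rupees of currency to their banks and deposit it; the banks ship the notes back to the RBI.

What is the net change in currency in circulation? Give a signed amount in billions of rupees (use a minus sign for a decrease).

RBI balance sheet:
  Assets:      Securities +67B
  Liabilities: Bank reserves +116B, Currency in circulation −49B
So the change in currency in circulation is -49 billion.

-49 billion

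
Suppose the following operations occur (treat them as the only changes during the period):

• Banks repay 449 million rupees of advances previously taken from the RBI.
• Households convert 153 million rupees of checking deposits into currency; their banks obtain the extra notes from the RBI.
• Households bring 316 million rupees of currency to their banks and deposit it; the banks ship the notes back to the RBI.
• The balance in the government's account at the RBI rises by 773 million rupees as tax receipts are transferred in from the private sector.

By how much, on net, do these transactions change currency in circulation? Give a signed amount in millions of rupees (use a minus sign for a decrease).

Discount-window repayment 449 million rupees: no currency enters or leaves circulation → 0.
Currency withdrawal 153 million rupees: notes leave the central bank → +153M.
Currency deposit 316 million rupees: notes return to the central bank → −316M.
Government account inflow 773 million rupees: no currency enters or leaves circulation → 0.
Net: 0 + 153 − 316 + 0 = -163 million.

-163 million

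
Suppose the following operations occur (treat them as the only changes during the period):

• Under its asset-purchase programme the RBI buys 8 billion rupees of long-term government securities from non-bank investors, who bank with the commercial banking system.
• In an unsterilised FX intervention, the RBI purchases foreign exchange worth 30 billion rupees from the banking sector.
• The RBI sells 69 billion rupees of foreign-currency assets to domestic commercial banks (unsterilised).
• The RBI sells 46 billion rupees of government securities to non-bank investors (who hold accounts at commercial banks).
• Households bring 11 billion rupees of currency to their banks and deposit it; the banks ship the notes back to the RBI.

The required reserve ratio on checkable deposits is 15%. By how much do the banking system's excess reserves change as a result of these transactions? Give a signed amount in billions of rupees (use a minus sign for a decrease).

Asset purchase (from non-banks) 8 billion rupees: reserves +8B, deposits +8B.
FX purchase 30 billion rupees: reserves +30B, deposits 0.
FX sale 69 billion rupees: reserves −69B, deposits 0.
Asset sale (to non-banks) 46 billion rupees: reserves −46B, deposits −46B.
Currency deposit 11 billion rupees: reserves +11B, deposits +11B.
Totals: Δreserves = −66B, Δdeposits = −27B.
Δrequired reserves = 15% × −27B = −4.05B.
Δexcess reserves = Δreserves − Δrequired = −66B − (−4.05B) = -61.95 billion.

-61.95 billion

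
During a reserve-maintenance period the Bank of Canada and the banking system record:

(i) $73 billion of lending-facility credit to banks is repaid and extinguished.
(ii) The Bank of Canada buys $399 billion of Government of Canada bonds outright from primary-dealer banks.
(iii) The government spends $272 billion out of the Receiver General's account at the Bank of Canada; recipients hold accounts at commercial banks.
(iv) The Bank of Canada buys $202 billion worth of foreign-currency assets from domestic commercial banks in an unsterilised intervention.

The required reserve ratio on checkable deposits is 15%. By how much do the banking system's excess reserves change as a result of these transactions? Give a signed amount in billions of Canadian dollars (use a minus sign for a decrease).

+$759.2 billion

Discount-window repayment $73 billion: reserves −$73B, deposits 0.
OMO purchase (from banks) $399 billion: reserves +$399B, deposits 0.
Government spending $272 billion: reserves +$272B, deposits +$272B.
FX purchase $202 billion: reserves +$202B, deposits 0.
Totals: Δreserves = +$800B, Δdeposits = +$272B.
Δrequired reserves = 15% × +$272B = +$40.8B.
Δexcess reserves = Δreserves − Δrequired = +$800B − (+$40.8B) = +$759.2 billion.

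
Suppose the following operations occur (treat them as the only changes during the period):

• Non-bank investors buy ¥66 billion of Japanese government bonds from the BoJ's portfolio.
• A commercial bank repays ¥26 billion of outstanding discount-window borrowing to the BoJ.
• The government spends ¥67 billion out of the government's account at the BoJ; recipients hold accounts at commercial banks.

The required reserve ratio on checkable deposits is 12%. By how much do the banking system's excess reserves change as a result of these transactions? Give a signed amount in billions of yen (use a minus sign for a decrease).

-¥25.12 billion

Asset sale (to non-banks) ¥66 billion: reserves −¥66B, deposits −¥66B.
Discount-window repayment ¥26 billion: reserves −¥26B, deposits 0.
Government spending ¥67 billion: reserves +¥67B, deposits +¥67B.
Totals: Δreserves = −¥25B, Δdeposits = +¥1B.
Δrequired reserves = 12% × +¥1B = +¥0.12B.
Δexcess reserves = Δreserves − Δrequired = −¥25B − (+¥0.12B) = -¥25.12 billion.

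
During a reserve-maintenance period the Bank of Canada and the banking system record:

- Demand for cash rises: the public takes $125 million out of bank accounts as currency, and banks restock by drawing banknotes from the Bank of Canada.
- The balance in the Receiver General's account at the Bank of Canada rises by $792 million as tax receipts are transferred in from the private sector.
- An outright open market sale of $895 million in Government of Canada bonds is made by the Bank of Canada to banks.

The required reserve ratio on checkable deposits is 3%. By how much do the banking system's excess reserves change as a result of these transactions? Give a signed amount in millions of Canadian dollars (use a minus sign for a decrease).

-$1784.49 million

Currency withdrawal $125 million: reserves −$125M, deposits −$125M.
Government account inflow $792 million: reserves −$792M, deposits −$792M.
OMO sale (to banks) $895 million: reserves −$895M, deposits 0.
Totals: Δreserves = −$1812M, Δdeposits = −$917M.
Δrequired reserves = 3% × −$917M = −$27.51M.
Δexcess reserves = Δreserves − Δrequired = −$1812M − (−$27.51M) = -$1784.49 million.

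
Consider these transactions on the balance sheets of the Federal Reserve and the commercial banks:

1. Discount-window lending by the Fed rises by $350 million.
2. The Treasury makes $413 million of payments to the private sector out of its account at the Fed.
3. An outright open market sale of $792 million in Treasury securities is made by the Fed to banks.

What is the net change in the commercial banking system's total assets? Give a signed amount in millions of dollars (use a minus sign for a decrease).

+$763 million

Discount-window loan $350 million: bank balance sheets expand → +$350M.
Government spending $413 million: bank balance sheets expand → +$413M.
OMO sale (to banks) $792 million: just an asset swap on bank balance sheets → 0.
Net: 350 + 413 + 0 = +$763 million.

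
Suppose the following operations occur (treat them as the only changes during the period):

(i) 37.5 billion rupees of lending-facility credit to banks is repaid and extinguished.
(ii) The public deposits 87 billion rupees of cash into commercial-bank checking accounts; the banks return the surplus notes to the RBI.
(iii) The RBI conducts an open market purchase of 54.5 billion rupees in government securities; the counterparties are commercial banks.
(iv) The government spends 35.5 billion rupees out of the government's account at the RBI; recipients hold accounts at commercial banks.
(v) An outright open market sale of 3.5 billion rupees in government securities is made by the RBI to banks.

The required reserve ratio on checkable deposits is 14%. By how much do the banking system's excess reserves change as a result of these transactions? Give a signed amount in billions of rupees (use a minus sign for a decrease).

+118.85 billion

Discount-window repayment 37.5 billion rupees: reserves −37.5B, deposits 0.
Currency deposit 87 billion rupees: reserves +87B, deposits +87B.
OMO purchase (from banks) 54.5 billion rupees: reserves +54.5B, deposits 0.
Government spending 35.5 billion rupees: reserves +35.5B, deposits +35.5B.
OMO sale (to banks) 3.5 billion rupees: reserves −3.5B, deposits 0.
Totals: Δreserves = +136B, Δdeposits = +122.5B.
Δrequired reserves = 14% × +122.5B = +17.15B.
Δexcess reserves = Δreserves − Δrequired = +136B − (+17.15B) = +118.85 billion.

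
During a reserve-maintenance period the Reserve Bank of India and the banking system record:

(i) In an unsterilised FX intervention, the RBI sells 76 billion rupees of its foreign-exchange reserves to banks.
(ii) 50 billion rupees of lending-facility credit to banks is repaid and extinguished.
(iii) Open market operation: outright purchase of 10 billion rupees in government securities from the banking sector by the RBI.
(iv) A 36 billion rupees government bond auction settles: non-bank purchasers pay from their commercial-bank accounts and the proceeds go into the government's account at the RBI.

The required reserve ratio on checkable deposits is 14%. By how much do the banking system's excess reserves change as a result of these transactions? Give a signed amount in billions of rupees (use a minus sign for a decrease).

-146.96 billion

FX sale 76 billion rupees: reserves −76B, deposits 0.
Discount-window repayment 50 billion rupees: reserves −50B, deposits 0.
OMO purchase (from banks) 10 billion rupees: reserves +10B, deposits 0.
Government account inflow 36 billion rupees: reserves −36B, deposits −36B.
Totals: Δreserves = −152B, Δdeposits = −36B.
Δrequired reserves = 14% × −36B = −5.04B.
Δexcess reserves = Δreserves − Δrequired = −152B − (−5.04B) = -146.96 billion.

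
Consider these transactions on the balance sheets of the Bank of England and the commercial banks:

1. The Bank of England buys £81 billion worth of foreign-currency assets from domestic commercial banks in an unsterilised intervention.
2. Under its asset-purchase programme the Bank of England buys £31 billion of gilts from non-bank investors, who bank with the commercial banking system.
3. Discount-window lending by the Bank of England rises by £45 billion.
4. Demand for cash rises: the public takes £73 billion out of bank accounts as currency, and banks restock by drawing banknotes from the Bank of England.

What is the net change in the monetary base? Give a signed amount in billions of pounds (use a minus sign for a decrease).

+£157 billion

Bank of England balance sheet:
  Assets:      Securities +£31B, Loans to banks +£45B, Foreign assets +£81B
  Liabilities: Bank reserves +£84B, Currency in circulation +£73B
Monetary base = currency + reserves: +£73B + (+£84B) = +£157 billion.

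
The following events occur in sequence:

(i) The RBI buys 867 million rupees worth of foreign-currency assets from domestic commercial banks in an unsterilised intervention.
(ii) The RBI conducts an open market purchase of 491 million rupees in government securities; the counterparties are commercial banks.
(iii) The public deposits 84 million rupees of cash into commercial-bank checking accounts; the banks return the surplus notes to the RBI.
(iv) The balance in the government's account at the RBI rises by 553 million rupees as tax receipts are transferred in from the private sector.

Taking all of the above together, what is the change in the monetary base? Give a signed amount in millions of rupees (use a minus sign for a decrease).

RBI balance sheet:
  Assets:      Securities +491M, Foreign assets +867M
  Liabilities: Bank reserves +889M, Currency in circulation −84M, Government deposits +553M
Monetary base = currency + reserves: −84M + (+889M) = +805 million.

+805 million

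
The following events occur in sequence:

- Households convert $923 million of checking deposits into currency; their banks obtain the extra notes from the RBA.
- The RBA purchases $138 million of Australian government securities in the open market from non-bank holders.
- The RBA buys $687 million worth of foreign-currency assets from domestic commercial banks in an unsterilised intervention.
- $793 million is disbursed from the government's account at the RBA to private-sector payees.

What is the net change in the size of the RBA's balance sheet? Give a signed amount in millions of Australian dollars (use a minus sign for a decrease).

+$825 million

Currency withdrawal $923 million: only the composition of liabilities changes → 0.
Asset purchase (from non-banks) $138 million: an RBA asset is acquired → +$138M.
FX purchase $687 million: an RBA asset is acquired → +$687M.
Government spending $793 million: only the composition of liabilities changes → 0.
Net: 0 + 138 + 687 + 0 = +$825 million.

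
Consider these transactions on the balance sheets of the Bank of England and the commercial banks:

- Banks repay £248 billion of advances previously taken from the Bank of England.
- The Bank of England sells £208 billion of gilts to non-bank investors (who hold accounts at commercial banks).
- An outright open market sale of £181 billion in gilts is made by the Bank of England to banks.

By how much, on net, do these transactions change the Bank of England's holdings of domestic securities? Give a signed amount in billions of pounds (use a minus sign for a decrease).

Discount-window repayment £248 billion: the Bank of England's securities portfolio is untouched → 0.
Asset sale (to non-banks) £208 billion: securities removed from the Bank of England's portfolio → −£208B.
OMO sale (to banks) £181 billion: securities removed from the Bank of England's portfolio → −£181B.
Net: 0 − 208 − 181 = -£389 billion.

-£389 billion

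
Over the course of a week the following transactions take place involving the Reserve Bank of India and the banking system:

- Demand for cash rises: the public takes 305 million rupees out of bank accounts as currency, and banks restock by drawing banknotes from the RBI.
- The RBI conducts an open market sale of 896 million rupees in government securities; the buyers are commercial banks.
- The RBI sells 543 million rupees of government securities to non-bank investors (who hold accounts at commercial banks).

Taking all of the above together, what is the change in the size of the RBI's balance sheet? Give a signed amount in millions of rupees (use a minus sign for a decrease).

Currency withdrawal 305 million rupees: only the composition of liabilities changes → 0.
OMO sale (to banks) 896 million rupees: an RBI asset is shed → −896M.
Asset sale (to non-banks) 543 million rupees: an RBI asset is shed → −543M.
Net: 0 − 896 − 543 = -1439 million.

-1439 million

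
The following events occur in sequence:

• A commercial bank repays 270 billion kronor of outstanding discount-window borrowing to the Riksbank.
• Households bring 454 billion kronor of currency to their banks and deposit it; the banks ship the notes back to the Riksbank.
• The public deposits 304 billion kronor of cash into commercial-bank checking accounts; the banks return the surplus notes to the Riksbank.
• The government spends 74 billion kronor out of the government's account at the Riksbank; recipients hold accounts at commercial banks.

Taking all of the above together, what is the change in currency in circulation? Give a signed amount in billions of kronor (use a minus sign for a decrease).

-758 billion

Discount-window repayment 270 billion kronor: no currency enters or leaves circulation → 0.
Currency deposit 454 billion kronor: notes return to the central bank → −454B.
Currency deposit 304 billion kronor: notes return to the central bank → −304B.
Government spending 74 billion kronor: no currency enters or leaves circulation → 0.
Net: 0 − 454 − 304 + 0 = -758 billion.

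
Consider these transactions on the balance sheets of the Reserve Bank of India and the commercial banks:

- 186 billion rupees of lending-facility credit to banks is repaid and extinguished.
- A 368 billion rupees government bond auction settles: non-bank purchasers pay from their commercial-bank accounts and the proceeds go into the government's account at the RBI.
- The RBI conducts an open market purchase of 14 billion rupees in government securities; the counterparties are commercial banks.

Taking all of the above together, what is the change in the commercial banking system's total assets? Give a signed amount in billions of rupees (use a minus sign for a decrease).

RBI balance sheet:
  Assets:      Securities +14B, Loans to banks −186B
  Liabilities: Bank reserves −540B, Government deposits +368B
Commercial banking system:
  Assets:      Reserves at CB −540B, Securities −14B
  Liabilities: Checkable deposits −368B, Borrowings from CB −186B
Change in total bank assets = -554 billion.

-554 billion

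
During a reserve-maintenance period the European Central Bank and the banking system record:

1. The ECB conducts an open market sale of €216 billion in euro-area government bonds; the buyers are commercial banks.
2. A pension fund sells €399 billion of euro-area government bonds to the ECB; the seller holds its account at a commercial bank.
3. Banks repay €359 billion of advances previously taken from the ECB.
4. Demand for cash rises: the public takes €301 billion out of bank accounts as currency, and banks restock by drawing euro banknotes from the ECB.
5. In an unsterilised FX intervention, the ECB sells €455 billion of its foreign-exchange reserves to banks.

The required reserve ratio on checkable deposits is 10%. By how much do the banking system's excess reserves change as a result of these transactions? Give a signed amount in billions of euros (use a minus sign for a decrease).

OMO sale (to banks) €216 billion: reserves −€216B, deposits 0.
Asset purchase (from non-banks) €399 billion: reserves +€399B, deposits +€399B.
Discount-window repayment €359 billion: reserves −€359B, deposits 0.
Currency withdrawal €301 billion: reserves −€301B, deposits −€301B.
FX sale €455 billion: reserves −€455B, deposits 0.
Totals: Δreserves = −€932B, Δdeposits = +€98B.
Δrequired reserves = 10% × +€98B = +€9.8B.
Δexcess reserves = Δreserves − Δrequired = −€932B − (+€9.8B) = -€941.8 billion.

-€941.8 billion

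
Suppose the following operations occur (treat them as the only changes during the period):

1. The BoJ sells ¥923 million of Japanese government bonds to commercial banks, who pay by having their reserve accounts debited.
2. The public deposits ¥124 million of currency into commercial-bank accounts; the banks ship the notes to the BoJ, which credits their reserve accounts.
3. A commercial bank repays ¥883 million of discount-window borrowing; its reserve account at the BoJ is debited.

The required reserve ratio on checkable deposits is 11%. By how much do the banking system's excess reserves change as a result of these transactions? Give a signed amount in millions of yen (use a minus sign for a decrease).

OMO sale (to banks) ¥923 million: reserves −¥923M, deposits 0.
Currency deposit ¥124 million: reserves +¥124M, deposits +¥124M.
Discount-window repayment ¥883 million: reserves −¥883M, deposits 0.
Totals: Δreserves = −¥1682M, Δdeposits = +¥124M.
Δrequired reserves = 11% × +¥124M = +¥13.64M.
Δexcess reserves = Δreserves − Δrequired = −¥1682M − (+¥13.64M) = -¥1695.64 million.

-¥1695.64 million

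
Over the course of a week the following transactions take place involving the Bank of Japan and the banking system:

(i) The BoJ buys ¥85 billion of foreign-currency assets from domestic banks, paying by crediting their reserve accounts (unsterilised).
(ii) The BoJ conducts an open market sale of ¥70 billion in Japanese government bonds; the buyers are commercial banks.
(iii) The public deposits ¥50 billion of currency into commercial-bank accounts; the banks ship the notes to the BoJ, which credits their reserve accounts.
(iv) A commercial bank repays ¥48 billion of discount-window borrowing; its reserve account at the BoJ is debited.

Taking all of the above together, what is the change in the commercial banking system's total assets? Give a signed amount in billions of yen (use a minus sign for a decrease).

BoJ balance sheet:
  Assets:      Securities −¥70B, Loans to banks −¥48B, Foreign assets +¥85B
  Liabilities: Bank reserves +¥17B, Currency in circulation −¥50B
Commercial banking system:
  Assets:      Reserves at CB +¥17B, Securities +¥70B, Foreign assets −¥85B
  Liabilities: Checkable deposits +¥50B, Borrowings from CB −¥48B
Change in total bank assets = +¥2 billion.

+¥2 billion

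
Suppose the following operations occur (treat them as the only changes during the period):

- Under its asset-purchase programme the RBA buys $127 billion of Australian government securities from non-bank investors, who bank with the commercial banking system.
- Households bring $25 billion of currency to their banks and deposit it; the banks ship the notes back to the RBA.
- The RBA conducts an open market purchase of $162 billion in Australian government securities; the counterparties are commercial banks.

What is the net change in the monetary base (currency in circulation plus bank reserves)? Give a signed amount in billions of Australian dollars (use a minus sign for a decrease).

Asset purchase (from non-banks) $127 billion: RBA balance sheet expands → +$127B.
Currency deposit $25 billion: just a shift between currency and reserves — both are base money → 0.
OMO purchase (from banks) $162 billion: RBA balance sheet expands → +$162B.
Net: 127 + 0 + 162 = +$289 billion.

+$289 billion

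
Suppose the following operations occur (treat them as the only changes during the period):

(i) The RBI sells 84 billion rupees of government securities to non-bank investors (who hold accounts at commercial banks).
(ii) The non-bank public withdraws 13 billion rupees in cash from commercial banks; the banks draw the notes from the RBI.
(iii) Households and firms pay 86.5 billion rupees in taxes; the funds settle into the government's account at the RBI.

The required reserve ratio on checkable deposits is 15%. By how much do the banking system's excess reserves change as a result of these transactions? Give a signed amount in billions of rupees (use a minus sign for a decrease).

Asset sale (to non-banks) 84 billion rupees: reserves −84B, deposits −84B.
Currency withdrawal 13 billion rupees: reserves −13B, deposits −13B.
Government account inflow 86.5 billion rupees: reserves −86.5B, deposits −86.5B.
Totals: Δreserves = −183.5B, Δdeposits = −183.5B.
Δrequired reserves = 15% × −183.5B = −27.525B.
Δexcess reserves = Δreserves − Δrequired = −183.5B − (−27.525B) = -155.975 billion.

-155.975 billion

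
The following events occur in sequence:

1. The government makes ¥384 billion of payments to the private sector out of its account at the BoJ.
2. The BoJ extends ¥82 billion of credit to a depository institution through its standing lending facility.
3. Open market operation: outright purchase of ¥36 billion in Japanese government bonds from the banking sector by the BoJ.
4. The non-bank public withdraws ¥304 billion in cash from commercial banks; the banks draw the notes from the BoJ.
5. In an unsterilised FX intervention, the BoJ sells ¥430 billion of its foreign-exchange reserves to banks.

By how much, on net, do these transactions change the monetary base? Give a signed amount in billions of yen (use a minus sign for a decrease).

Government spending ¥384 billion: a non-base liability converts back to reserves → +¥384B.
Discount-window loan ¥82 billion: BoJ balance sheet expands → +¥82B.
OMO purchase (from banks) ¥36 billion: BoJ balance sheet expands → +¥36B.
Currency withdrawal ¥304 billion: just a shift between currency and reserves — both are base money → 0.
FX sale ¥430 billion: BoJ balance sheet contracts → −¥430B.
Net: 384 + 82 + 36 + 0 − 430 = +¥72 billion.

+¥72 billion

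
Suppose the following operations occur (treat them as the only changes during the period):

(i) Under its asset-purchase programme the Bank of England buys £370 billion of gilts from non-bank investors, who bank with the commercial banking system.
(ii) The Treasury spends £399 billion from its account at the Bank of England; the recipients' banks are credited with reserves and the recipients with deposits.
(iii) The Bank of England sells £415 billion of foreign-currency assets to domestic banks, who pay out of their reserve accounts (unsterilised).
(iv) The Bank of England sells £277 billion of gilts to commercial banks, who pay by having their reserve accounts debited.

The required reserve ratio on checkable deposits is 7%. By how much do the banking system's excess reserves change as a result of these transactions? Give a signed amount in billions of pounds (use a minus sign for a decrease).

+£23.17 billion

Asset purchase (from non-banks) £370 billion: reserves +£370B, deposits +£370B.
Government spending £399 billion: reserves +£399B, deposits +£399B.
FX sale £415 billion: reserves −£415B, deposits 0.
OMO sale (to banks) £277 billion: reserves −£277B, deposits 0.
Totals: Δreserves = +£77B, Δdeposits = +£769B.
Δrequired reserves = 7% × +£769B = +£53.83B.
Δexcess reserves = Δreserves − Δrequired = +£77B − (+£53.83B) = +£23.17 billion.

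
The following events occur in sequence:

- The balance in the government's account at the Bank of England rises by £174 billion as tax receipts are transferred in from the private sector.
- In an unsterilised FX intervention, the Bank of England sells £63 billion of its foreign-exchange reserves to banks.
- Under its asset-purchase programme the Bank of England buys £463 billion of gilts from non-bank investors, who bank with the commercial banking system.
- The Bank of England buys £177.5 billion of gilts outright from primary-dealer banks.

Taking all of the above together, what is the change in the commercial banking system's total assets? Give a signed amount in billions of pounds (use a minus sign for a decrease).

+£289 billion

Bank of England balance sheet:
  Assets:      Securities +£640.5B, Foreign assets −£63B
  Liabilities: Bank reserves +£403.5B, Government deposits +£174B
Commercial banking system:
  Assets:      Reserves at CB +£403.5B, Securities −£177.5B, Foreign assets +£63B
  Liabilities: Checkable deposits +£289B
Change in total bank assets = +£289 billion.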